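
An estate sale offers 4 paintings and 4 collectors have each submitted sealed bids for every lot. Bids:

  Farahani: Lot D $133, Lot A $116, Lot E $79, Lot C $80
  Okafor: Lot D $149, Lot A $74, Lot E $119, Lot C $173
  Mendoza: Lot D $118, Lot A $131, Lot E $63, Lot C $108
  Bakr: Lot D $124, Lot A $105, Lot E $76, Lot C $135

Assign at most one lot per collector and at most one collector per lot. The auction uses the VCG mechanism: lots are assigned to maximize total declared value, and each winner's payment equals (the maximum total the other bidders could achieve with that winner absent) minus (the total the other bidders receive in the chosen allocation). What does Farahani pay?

Efficient allocation: Farahani→Lot D ($133), Okafor→Lot E ($119), Mendoza→Lot A ($131), Bakr→Lot C ($135); total welfare W = $518.
Farahani receives Lot D at value $133, so the others get W − 133 = $385.
Without Farahani: best allocation of the remaining 3 bidders over all 4 lots is Okafor→Lot C ($173), Mendoza→Lot A ($131), Bakr→Lot D ($124), total $428.
VCG payment = (others' best without Farahani) − (others' welfare with Farahani) = 428 − 385 = $43.

Farahani pays $43.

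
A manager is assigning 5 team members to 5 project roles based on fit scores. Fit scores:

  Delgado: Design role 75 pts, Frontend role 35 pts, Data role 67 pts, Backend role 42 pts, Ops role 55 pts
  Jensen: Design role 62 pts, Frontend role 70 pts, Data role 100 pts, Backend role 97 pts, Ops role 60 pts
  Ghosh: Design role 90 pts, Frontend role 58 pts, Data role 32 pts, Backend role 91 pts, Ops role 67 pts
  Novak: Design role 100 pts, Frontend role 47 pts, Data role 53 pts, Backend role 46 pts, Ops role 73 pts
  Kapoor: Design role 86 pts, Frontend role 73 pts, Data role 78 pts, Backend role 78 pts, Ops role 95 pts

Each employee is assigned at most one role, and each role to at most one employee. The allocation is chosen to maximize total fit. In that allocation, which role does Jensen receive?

Jensen receives Frontend role.

This is the linear assignment problem.
Optimal: Delgado→Data role (67 pts), Jensen→Frontend role (70 pts), Ghosh→Backend role (91 pts), Novak→Design role (100 pts), Kapoor→Ops role (95 pts) — total 67+70+91+100+95 = 423 pts.
Max-entry greedy (repeatedly take the single best remaining cell) gives 421 pts, worse by 2.
Next-best assignment: Delgado→Frontend role, Jensen→Data role, Ghosh→Backend role, Novak→Design role, Kapoor→Ops role = 421 pts.
Swapping Jensen↔Kapoor (Jensen→Ops role 60 pts, Kapoor→Frontend role 73 pts) loses 32.
Checked against all permutations: 423 pts is optimal.
Jensen's own top role is Data role (100 pts), but forcing Jensen→Data role and reassigning the rest optimally gives only 421 pts — worse by 2.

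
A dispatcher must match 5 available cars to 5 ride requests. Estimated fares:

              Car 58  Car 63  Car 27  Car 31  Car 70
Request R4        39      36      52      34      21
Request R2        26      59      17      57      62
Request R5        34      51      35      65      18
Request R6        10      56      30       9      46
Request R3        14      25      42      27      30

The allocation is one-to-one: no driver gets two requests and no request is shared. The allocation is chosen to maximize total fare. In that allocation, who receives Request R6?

Car 63 receives Request R6.

Optimal: Car 58→Request R4 ($39), Car 63→Request R6 ($56), Car 27→Request R3 ($42), Car 31→Request R5 ($65), Car 70→Request R2 ($62) — total 39+56+42+65+62 = $264.
Column-greedy (each request in turn goes to its best remaining driver) gives $249, worse by 15.
Next-best assignment: Car 58→Request R4, Car 63→Request R2, Car 27→Request R3, Car 31→Request R5, Car 70→Request R6 = $251.
Car 63's own top request is Request R2 ($59), but forcing Car 63→Request R2 and reassigning the rest optimally gives only $251 — worse by 13.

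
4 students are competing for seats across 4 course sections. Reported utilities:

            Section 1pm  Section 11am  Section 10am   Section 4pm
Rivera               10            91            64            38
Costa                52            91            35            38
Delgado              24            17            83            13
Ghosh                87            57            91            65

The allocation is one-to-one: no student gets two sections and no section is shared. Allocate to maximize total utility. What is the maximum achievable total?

Treat this as an assignment problem: match each student to one section.
Optimal: Rivera→Section 11am (91 points), Costa→Section 4pm (38 points), Delgado→Section 10am (83 points), Ghosh→Section 1pm (87 points) — total 91+38+83+87 = 299 points.
Max-entry greedy (repeatedly take the single best remaining cell) gives 247 points, worse by 52.

Max total: 299 points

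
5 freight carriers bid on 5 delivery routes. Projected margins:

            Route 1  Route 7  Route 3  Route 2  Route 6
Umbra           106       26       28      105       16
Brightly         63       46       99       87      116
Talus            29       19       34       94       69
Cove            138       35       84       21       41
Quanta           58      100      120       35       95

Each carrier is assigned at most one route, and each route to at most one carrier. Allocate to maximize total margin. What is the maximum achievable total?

Optimal: Umbra→Route 2 ($105k), Brightly→Route 3 ($99k), Talus→Route 6 ($69k), Cove→Route 1 ($138k), Quanta→Route 7 ($100k) — total 105+99+69+138+100 = $511k.
Row-greedy (each carrier in turn takes its best remaining route) gives $500k, worse by 11.
Next-best assignment: Umbra→Route 1, Brightly→Route 6, Talus→Route 2, Cove→Route 3, Quanta→Route 7 = $500k.
No other one-to-one assignment exceeds $511k.

Maximum total: $511k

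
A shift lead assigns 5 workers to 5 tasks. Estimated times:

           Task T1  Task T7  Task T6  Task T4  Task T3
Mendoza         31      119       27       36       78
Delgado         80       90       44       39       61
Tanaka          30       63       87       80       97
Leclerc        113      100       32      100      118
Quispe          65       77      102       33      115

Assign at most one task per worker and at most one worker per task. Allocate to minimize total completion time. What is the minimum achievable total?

Minimum total: 220 min

Optimal: Mendoza→Task T1 (31 min), Delgado→Task T3 (61 min), Tanaka→Task T7 (63 min), Leclerc→Task T6 (32 min), Quispe→Task T4 (33 min) — total 31+61+63+32+33 = 220 min.
Min-entry greedy (repeatedly take the single cheapest remaining cell) gives 251 min, worse by 31.
Next-best assignment: Mendoza→Task T4, Delgado→Task T3, Tanaka→Task T1, Leclerc→Task T6, Quispe→Task T7 = 236 min.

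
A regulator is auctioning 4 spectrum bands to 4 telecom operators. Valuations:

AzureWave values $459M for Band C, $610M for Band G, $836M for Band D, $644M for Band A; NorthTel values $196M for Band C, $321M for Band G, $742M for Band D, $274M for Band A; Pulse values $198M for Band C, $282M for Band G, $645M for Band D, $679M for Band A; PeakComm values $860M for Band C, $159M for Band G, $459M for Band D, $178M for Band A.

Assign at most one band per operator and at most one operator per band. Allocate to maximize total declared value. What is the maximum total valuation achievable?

This is a one-to-one assignment (maximum-weight bipartite matching).
Optimal: AzureWave→Band G ($610M), NorthTel→Band D ($742M), Pulse→Band A ($679M), PeakComm→Band C ($860M) — total 610+742+679+860 = $2891M.
Max-entry greedy (repeatedly take the single best remaining cell) gives $2696M, worse by 195.
Next-best assignment: AzureWave→Band D, NorthTel→Band G, Pulse→Band A, PeakComm→Band C = $2696M.
Checked against all permutations: $2891M is optimal.

Maximum total: $2891M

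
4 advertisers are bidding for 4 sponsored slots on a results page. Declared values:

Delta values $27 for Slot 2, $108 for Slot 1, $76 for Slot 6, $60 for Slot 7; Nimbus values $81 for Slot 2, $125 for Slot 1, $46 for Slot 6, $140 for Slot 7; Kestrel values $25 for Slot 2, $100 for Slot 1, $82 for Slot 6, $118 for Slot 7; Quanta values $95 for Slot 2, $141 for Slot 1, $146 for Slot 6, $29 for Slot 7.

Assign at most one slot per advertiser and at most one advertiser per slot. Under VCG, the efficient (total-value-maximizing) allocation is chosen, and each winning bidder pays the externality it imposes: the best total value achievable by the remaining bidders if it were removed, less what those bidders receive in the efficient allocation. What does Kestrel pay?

Kestrel pays $59.

Efficient allocation: Delta→Slot 1 ($108), Nimbus→Slot 2 ($81), Kestrel→Slot 7 ($118), Quanta→Slot 6 ($146); total welfare W = $453.
Kestrel receives Slot 7 at value $118, so the others get W − 118 = $335.
Without Kestrel: best allocation of the remaining 3 bidders over all 4 slots is Delta→Slot 1 ($108), Nimbus→Slot 7 ($140), Quanta→Slot 6 ($146), total $394.
VCG payment = (others' best without Kestrel) − (others' welfare with Kestrel) = 394 − 335 = $59.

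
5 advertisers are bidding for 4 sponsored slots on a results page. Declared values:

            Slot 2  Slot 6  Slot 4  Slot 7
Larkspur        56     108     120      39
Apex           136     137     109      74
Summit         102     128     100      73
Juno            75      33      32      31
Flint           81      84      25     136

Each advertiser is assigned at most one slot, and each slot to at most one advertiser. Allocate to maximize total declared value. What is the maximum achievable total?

Maximum total: $520

Optimal: Apex→Slot 2 ($136), Summit→Slot 6 ($128), Larkspur→Slot 4 ($120), Flint→Slot 7 ($136) — total 136+128+120+136 = $520.
Row-greedy (each advertiser in turn takes its best remaining slot) gives $390, worse by 130.
Swapping Flint↔Apex (Flint→Slot 2 $81, Apex→Slot 7 $74) loses 117.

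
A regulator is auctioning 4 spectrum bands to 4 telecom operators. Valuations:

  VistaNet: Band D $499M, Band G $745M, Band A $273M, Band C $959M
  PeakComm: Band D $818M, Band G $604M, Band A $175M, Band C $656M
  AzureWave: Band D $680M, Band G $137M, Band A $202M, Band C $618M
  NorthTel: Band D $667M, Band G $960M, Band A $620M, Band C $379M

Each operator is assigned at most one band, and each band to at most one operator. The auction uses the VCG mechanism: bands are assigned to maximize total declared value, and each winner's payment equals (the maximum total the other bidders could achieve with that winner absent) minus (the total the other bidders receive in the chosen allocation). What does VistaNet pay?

Efficient allocation: VistaNet→Band C ($959M), PeakComm→Band D ($818M), AzureWave→Band A ($202M), NorthTel→Band G ($960M); total welfare W = $2939M.
VistaNet receives Band C at value $959M, so the others get W − 959 = $1980M.
Without VistaNet: best allocation of the remaining 3 bidders over all 4 bands is PeakComm→Band D ($818M), AzureWave→Band C ($618M), NorthTel→Band G ($960M), total $2396M.
VCG payment = (others' best without VistaNet) − (others' welfare with VistaNet) = 2396 − 1980 = $416M.

VistaNet pays $416M.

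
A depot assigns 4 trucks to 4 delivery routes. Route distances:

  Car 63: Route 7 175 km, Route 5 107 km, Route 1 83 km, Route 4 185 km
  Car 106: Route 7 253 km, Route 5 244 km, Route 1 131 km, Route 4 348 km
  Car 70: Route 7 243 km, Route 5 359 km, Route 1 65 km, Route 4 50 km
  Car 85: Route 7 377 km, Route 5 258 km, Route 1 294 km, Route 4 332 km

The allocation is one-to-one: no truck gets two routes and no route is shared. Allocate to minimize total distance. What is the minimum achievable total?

Minimum total: 614 km

This is the linear assignment problem.
Optimal: Car 63→Route 7 (175 km), Car 106→Route 1 (131 km), Car 70→Route 4 (50 km), Car 85→Route 5 (258 km) — total 175+131+50+258 = 614 km.
Row-greedy (each truck in turn takes its cheapest remaining route) gives 754 km, worse by 140.
Next-best assignment: Car 63→Route 1, Car 106→Route 7, Car 70→Route 4, Car 85→Route 5 = 644 km.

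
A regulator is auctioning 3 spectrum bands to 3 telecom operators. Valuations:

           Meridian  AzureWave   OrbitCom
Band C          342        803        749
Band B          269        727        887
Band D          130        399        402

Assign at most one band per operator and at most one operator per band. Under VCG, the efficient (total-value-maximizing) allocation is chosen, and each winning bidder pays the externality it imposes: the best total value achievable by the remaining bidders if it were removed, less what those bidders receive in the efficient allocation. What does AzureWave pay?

AzureWave pays $212M.

Efficient allocation: Meridian→Band D ($130M), AzureWave→Band C ($803M), OrbitCom→Band B ($887M); total welfare W = $1820M.
AzureWave receives Band C at value $803M, so the others get W − 803 = $1017M.
Without AzureWave: best allocation of the remaining 2 bidders over all 3 bands is Meridian→Band C ($342M), OrbitCom→Band B ($887M), total $1229M.
VCG payment = (others' best without AzureWave) − (others' welfare with AzureWave) = 1229 − 1017 = $212M.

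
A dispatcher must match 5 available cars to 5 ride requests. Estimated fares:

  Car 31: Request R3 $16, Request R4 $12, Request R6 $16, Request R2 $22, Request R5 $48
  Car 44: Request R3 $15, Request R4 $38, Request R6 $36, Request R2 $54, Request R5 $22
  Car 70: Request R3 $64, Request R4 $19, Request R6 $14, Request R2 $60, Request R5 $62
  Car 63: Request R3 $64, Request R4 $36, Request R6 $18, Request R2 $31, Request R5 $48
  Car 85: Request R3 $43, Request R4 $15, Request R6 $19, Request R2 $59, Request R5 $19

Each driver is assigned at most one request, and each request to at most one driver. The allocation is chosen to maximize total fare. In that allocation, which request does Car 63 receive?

Car 63 receives Request R4.

Optimal: Car 31→Request R5 ($48), Car 44→Request R6 ($36), Car 70→Request R3 ($64), Car 63→Request R4 ($36), Car 85→Request R2 ($59) — total 48+36+64+36+59 = $243.
Swapping Car 63↔Car 70 (Car 63→Request R3 $64, Car 70→Request R4 $19) loses 17.
Checked against all permutations: $243 is optimal.
Car 63's own top request is Request R3 ($64), but forcing Car 63→Request R3 and reassigning the rest optimally gives only $239 — worse by 4.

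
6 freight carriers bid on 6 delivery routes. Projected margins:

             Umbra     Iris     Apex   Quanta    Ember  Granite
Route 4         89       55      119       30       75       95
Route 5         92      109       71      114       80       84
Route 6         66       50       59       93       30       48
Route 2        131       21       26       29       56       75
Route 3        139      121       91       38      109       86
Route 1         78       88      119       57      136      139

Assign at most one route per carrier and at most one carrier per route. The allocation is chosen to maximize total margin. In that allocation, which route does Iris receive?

This is a one-to-one assignment (maximum-weight bipartite matching).
Optimal: Umbra→Route 2 ($131k), Iris→Route 5 ($109k), Apex→Route 4 ($119k), Quanta→Route 6 ($93k), Ember→Route 3 ($109k), Granite→Route 1 ($139k) — total 131+109+119+93+109+139 = $700k.
Column-greedy (each route in turn goes to its best remaining carrier) gives $631k, worse by 69.
Next-best assignment: Umbra→Route 2, Iris→Route 3, Apex→Route 4, Quanta→Route 6, Ember→Route 1, Granite→Route 5 = $684k.
Swapping Quanta↔Apex (Quanta→Route 4 $30k, Apex→Route 6 $59k) loses 123.
Iris's own top route is Route 3 ($121k), but forcing Iris→Route 3 and reassigning the rest optimally gives only $684k — worse by 16.

Iris receives Route 5.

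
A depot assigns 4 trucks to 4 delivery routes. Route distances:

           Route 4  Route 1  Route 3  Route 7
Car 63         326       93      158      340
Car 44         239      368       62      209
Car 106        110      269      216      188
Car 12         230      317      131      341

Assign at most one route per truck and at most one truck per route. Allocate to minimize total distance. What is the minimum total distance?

Min total: 543 km

Optimal: Car 63→Route 1 (93 km), Car 44→Route 7 (209 km), Car 106→Route 4 (110 km), Car 12→Route 3 (131 km) — total 93+209+110+131 = 543 km.
Min-entry greedy (repeatedly take the single cheapest remaining cell) gives 606 km, worse by 63.
Next-best assignment: Car 63→Route 1, Car 44→Route 3, Car 106→Route 7, Car 12→Route 4 = 573 km.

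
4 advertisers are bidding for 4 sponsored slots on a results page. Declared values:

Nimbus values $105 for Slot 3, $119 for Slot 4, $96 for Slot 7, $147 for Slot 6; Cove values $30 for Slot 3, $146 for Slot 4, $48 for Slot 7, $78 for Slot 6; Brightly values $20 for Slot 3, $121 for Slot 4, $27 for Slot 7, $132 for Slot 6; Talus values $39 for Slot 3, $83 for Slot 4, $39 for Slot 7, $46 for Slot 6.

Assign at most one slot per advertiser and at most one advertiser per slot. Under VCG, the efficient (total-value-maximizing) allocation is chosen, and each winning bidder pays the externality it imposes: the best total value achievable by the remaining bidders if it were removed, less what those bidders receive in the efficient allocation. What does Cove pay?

Efficient allocation: Nimbus→Slot 3 ($105), Cove→Slot 4 ($146), Brightly→Slot 6 ($132), Talus→Slot 7 ($39); total welfare W = $422.
Cove receives Slot 4 at value $146, so the others get W − 146 = $276.
Without Cove: best allocation of the remaining 3 bidders over all 4 slots is Nimbus→Slot 3 ($105), Brightly→Slot 6 ($132), Talus→Slot 4 ($83), total $320.
VCG payment = (others' best without Cove) − (others' welfare with Cove) = 320 − 276 = $44.

Cove pays $44.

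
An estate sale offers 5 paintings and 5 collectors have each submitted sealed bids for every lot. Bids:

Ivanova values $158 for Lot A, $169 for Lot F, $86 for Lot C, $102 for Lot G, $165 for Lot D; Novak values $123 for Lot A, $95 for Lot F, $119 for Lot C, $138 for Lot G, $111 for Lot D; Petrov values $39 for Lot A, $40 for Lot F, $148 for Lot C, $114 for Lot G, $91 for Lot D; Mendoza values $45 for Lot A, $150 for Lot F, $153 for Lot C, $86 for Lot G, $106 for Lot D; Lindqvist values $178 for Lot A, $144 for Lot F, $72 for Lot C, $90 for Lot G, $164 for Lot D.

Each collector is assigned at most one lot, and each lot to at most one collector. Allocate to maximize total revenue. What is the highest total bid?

Max total: $779

Treat this as an assignment problem: match each collector to one lot.
Optimal: Ivanova→Lot D ($165), Novak→Lot G ($138), Petrov→Lot C ($148), Mendoza→Lot F ($150), Lindqvist→Lot A ($178) — total 165+138+148+150+178 = $779.
Max-entry greedy (repeatedly take the single best remaining cell) gives $729, worse by 50.
Next-best assignment: Ivanova→Lot A, Novak→Lot G, Petrov→Lot C, Mendoza→Lot F, Lindqvist→Lot D = $758.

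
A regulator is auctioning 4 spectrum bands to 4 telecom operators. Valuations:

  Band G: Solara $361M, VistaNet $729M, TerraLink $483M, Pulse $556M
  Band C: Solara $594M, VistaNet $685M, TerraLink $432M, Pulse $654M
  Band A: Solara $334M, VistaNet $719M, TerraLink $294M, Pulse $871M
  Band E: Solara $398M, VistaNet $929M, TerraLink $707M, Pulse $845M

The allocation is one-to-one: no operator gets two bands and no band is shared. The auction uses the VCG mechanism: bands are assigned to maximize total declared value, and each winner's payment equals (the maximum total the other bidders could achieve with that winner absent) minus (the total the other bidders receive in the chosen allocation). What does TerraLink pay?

Efficient allocation: Solara→Band C ($594M), VistaNet→Band G ($729M), TerraLink→Band E ($707M), Pulse→Band A ($871M); total welfare W = $2901M.
TerraLink receives Band E at value $707M, so the others get W − 707 = $2194M.
Without TerraLink: best allocation of the remaining 3 bidders over all 4 bands is Solara→Band C ($594M), VistaNet→Band E ($929M), Pulse→Band A ($871M), total $2394M.
VCG payment = (others' best without TerraLink) − (others' welfare with TerraLink) = 2394 − 2194 = $200M.

TerraLink pays $200M.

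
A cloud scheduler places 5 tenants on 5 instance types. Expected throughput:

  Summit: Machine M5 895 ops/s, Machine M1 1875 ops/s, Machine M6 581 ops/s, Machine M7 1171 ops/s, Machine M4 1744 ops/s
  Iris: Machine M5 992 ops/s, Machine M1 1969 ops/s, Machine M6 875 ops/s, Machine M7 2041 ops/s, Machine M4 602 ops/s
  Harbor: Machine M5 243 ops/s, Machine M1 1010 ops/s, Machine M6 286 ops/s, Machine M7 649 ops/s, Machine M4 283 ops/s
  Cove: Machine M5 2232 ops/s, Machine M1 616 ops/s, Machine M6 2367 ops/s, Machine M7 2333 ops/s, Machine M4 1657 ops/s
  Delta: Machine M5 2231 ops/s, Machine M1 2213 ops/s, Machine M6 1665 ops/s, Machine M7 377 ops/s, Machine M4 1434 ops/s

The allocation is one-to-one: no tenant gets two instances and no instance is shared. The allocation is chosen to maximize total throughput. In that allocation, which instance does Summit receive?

Summit receives Machine M4.

Optimal: Summit→Machine M4 (1744 ops/s), Iris→Machine M7 (2041 ops/s), Harbor→Machine M1 (1010 ops/s), Cove→Machine M6 (2367 ops/s), Delta→Machine M5 (2231 ops/s) — total 1744+2041+1010+2367+2231 = 9393 ops/s.
Row-greedy (each tenant in turn takes its best remaining instance) gives 7868 ops/s, worse by 1525.
Swapping Summit↔Cove (Summit→Machine M6 581 ops/s, Cove→Machine M4 1657 ops/s) loses 1873.
No other one-to-one assignment exceeds 9393 ops/s.
Summit's own top instance is Machine M1 (1875 ops/s), but forcing Summit→Machine M1 and reassigning the rest optimally gives only 8797 ops/s — worse by 596.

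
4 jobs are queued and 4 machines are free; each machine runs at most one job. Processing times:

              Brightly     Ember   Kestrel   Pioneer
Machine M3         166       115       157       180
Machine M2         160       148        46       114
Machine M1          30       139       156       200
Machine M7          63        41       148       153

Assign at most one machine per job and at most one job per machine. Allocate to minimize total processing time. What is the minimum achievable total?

Optimal: Brightly→Machine M1 (30 min), Ember→Machine M7 (41 min), Kestrel→Machine M2 (46 min), Pioneer→Machine M3 (180 min) — total 30+41+46+180 = 297 min.
Column-greedy (each machine in turn goes to its cheapest remaining job) gives 344 min, worse by 47.
Swapping Kestrel↔Pioneer (Kestrel→Machine M3 157 min, Pioneer→Machine M2 114 min) adds 45.
Checked against all permutations: 297 min is optimal.

Minimum total: 297 min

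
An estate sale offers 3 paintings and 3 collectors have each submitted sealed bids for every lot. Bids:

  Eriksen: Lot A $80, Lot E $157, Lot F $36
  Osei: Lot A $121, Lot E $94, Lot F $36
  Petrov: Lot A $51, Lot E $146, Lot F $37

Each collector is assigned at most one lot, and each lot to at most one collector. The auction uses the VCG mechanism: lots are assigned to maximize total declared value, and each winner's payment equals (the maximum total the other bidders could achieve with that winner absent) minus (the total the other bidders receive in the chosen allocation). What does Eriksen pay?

Efficient allocation: Eriksen→Lot E ($157), Osei→Lot A ($121), Petrov→Lot F ($37); total welfare W = $315.
Eriksen receives Lot E at value $157, so the others get W − 157 = $158.
Without Eriksen: best allocation of the remaining 2 bidders over all 3 lots is Osei→Lot A ($121), Petrov→Lot E ($146), total $267.
VCG payment = (others' best without Eriksen) − (others' welfare with Eriksen) = 267 − 158 = $109.

Eriksen pays $109.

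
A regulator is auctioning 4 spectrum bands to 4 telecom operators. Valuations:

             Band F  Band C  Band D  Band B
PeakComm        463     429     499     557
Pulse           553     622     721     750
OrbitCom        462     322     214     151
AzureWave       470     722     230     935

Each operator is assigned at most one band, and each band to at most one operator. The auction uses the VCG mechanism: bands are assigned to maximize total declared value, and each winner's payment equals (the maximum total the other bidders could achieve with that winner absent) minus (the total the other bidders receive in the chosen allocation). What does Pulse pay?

Efficient allocation: PeakComm→Band C ($429M), Pulse→Band D ($721M), OrbitCom→Band F ($462M), AzureWave→Band B ($935M); total welfare W = $2547M.
Pulse receives Band D at value $721M, so the others get W − 721 = $1826M.
Without Pulse: best allocation of the remaining 3 bidders over all 4 bands is PeakComm→Band D ($499M), OrbitCom→Band F ($462M), AzureWave→Band B ($935M), total $1896M.
VCG payment = (others' best without Pulse) − (others' welfare with Pulse) = 1896 − 1826 = $70M.

Pulse pays $70M.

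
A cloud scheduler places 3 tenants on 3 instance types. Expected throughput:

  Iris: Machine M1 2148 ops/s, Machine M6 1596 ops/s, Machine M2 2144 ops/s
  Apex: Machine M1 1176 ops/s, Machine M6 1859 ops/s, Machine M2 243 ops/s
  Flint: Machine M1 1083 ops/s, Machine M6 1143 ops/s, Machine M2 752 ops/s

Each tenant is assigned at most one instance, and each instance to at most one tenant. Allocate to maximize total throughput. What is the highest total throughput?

Optimal: Iris→Machine M2 (2144 ops/s), Apex→Machine M6 (1859 ops/s), Flint→Machine M1 (1083 ops/s) — total 2144+1859+1083 = 5086 ops/s.
Row-greedy (each tenant in turn takes its best remaining instance) gives 4759 ops/s, worse by 327.

Max total: 5086 ops/s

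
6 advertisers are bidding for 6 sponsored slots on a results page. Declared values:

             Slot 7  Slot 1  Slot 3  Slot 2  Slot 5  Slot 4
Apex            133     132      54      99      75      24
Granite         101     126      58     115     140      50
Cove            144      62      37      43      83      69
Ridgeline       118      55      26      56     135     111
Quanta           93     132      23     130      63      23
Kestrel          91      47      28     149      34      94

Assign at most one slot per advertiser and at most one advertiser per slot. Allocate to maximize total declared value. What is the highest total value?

Maximum total: $730

Optimal: Apex→Slot 3 ($54), Granite→Slot 5 ($140), Cove→Slot 7 ($144), Ridgeline→Slot 4 ($111), Quanta→Slot 1 ($132), Kestrel→Slot 2 ($149) — total 54+140+144+111+132+149 = $730.
Column-greedy (each slot in turn goes to its best remaining advertiser) gives $641, worse by 89.
Next-best assignment: Apex→Slot 7, Granite→Slot 5, Cove→Slot 3, Ridgeline→Slot 4, Quanta→Slot 1, Kestrel→Slot 2 = $702.
Swapping Apex↔Kestrel (Apex→Slot 2 $99, Kestrel→Slot 3 $28) loses 76.
No other one-to-one assignment exceeds $730.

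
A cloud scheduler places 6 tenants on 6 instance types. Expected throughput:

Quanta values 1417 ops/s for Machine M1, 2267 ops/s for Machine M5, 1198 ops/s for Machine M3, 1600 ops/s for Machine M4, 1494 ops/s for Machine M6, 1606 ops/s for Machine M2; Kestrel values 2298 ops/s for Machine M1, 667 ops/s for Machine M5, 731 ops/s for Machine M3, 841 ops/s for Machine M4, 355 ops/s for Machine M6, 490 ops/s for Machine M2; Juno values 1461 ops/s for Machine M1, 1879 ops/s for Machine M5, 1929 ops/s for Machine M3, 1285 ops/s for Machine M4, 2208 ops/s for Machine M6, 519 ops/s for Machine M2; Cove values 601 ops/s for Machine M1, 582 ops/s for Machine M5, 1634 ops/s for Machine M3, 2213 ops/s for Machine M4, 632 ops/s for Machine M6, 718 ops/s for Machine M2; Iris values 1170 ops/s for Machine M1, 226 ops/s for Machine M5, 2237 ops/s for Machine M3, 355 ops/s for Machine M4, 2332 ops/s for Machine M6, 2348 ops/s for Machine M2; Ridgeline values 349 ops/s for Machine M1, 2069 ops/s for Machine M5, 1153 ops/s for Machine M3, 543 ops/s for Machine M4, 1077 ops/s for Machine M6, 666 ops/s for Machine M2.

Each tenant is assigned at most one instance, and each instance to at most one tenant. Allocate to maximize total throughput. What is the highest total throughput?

Optimal: Quanta→Machine M2 (1606 ops/s), Kestrel→Machine M1 (2298 ops/s), Juno→Machine M6 (2208 ops/s), Cove→Machine M4 (2213 ops/s), Iris→Machine M3 (2237 ops/s), Ridgeline→Machine M5 (2069 ops/s) — total 1606+2298+2208+2213+2237+2069 = 12631 ops/s.
Column-greedy (each instance in turn goes to its best remaining tenant) gives 11889 ops/s, worse by 742.
Swapping Iris↔Quanta (Iris→Machine M2 2348 ops/s, Quanta→Machine M3 1198 ops/s) loses 297.

Maximum total: 12631 ops/s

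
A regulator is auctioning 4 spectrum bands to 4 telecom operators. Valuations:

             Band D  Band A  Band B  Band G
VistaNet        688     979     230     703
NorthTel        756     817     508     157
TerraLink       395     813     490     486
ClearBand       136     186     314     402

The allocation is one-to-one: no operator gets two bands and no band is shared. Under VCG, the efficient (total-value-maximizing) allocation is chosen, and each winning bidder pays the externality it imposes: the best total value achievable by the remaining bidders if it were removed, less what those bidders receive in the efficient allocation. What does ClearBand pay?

Efficient allocation: VistaNet→Band A ($979M), NorthTel→Band D ($756M), TerraLink→Band B ($490M), ClearBand→Band G ($402M); total welfare W = $2627M.
ClearBand receives Band G at value $402M, so the others get W − 402 = $2225M.
Without ClearBand: best allocation of the remaining 3 bidders over all 4 bands is VistaNet→Band G ($703M), NorthTel→Band D ($756M), TerraLink→Band A ($813M), total $2272M.
VCG payment = (others' best without ClearBand) − (others' welfare with ClearBand) = 2272 − 2225 = $47M.

ClearBand pays $47M.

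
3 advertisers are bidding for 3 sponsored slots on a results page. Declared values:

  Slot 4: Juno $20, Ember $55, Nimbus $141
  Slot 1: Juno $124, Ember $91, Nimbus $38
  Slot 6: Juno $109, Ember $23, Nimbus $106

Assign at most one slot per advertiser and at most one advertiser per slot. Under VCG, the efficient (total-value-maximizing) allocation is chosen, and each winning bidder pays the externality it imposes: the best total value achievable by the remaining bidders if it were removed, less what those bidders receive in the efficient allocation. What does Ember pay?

Ember pays $15.

Efficient allocation: Juno→Slot 6 ($109), Ember→Slot 1 ($91), Nimbus→Slot 4 ($141); total welfare W = $341.
Ember receives Slot 1 at value $91, so the others get W − 91 = $250.
Without Ember: best allocation of the remaining 2 bidders over all 3 slots is Juno→Slot 1 ($124), Nimbus→Slot 4 ($141), total $265.
VCG payment = (others' best without Ember) − (others' welfare with Ember) = 265 − 250 = $15.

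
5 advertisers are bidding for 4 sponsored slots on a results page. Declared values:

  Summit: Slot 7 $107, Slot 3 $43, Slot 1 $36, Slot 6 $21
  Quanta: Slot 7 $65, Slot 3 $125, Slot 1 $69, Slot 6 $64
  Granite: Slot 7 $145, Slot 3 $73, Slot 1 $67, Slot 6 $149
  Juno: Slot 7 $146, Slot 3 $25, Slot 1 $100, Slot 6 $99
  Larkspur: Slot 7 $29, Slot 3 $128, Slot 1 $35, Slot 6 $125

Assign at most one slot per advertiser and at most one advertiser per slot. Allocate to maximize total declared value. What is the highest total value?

Maximum total: $495

Optimal: Granite→Slot 7 ($145), Quanta→Slot 3 ($125), Juno→Slot 1 ($100), Larkspur→Slot 6 ($125) — total 145+125+100+125 = $495.
Row-greedy (each advertiser in turn takes its best remaining slot) gives $481, worse by 14.
No other one-to-one assignment exceeds $495.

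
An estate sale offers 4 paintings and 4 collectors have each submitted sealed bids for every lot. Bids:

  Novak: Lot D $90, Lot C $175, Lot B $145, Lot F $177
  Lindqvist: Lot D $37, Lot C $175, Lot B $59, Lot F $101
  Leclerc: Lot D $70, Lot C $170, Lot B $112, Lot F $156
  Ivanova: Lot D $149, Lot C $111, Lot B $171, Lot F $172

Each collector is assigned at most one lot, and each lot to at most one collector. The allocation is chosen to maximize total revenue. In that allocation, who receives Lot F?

Leclerc receives Lot F.

Optimal: Novak→Lot B ($145), Lindqvist→Lot C ($175), Leclerc→Lot F ($156), Ivanova→Lot D ($149) — total 145+175+156+149 = $625.
Row-greedy (each collector in turn takes its best remaining lot) gives $613, worse by 12.
Next-best assignment: Novak→Lot F, Lindqvist→Lot C, Leclerc→Lot B, Ivanova→Lot D = $613.
Leclerc's own top lot is Lot C ($170), but forcing Leclerc→Lot C and reassigning the rest optimally gives only $565 — worse by 60.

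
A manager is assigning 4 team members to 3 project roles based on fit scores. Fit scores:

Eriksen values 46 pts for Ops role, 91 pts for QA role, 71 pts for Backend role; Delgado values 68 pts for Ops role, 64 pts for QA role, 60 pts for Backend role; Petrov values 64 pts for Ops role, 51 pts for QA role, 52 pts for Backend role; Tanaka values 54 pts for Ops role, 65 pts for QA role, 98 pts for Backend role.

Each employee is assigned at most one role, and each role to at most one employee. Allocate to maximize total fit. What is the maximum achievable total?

Max total: 257 pts

Optimal: Delgado→Ops role (68 pts), Eriksen→QA role (91 pts), Tanaka→Backend role (98 pts) — total 68+91+98 = 257 pts.
Row-greedy (each employee in turn takes its best remaining role) gives 211 pts, worse by 46.
Every other assignment is strictly worse.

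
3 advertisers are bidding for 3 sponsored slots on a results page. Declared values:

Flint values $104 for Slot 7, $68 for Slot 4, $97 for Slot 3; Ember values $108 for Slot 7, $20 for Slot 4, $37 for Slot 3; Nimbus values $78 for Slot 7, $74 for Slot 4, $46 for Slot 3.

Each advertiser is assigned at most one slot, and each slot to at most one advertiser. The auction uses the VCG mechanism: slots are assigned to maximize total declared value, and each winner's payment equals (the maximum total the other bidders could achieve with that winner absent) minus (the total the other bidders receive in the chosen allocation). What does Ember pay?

Efficient allocation: Flint→Slot 3 ($97), Ember→Slot 7 ($108), Nimbus→Slot 4 ($74); total welfare W = $279.
Ember receives Slot 7 at value $108, so the others get W − 108 = $171.
Without Ember: best allocation of the remaining 2 bidders over all 3 slots is Flint→Slot 7 ($104), Nimbus→Slot 4 ($74), total $178.
VCG payment = (others' best without Ember) − (others' welfare with Ember) = 178 − 171 = $7.

Ember pays $7.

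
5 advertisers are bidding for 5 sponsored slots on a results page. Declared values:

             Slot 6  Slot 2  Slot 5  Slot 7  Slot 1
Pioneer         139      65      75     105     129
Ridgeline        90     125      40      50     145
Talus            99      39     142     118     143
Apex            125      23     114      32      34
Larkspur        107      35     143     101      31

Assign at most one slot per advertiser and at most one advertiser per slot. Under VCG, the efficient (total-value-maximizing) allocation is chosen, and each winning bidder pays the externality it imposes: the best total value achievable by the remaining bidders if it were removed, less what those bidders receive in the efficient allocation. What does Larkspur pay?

Efficient allocation: Pioneer→Slot 7 ($105), Ridgeline→Slot 2 ($125), Talus→Slot 1 ($143), Apex→Slot 6 ($125), Larkspur→Slot 5 ($143); total welfare W = $641.
Larkspur receives Slot 5 at value $143, so the others get W − 143 = $498.
Without Larkspur: best allocation of the remaining 4 bidders over all 5 slots is Pioneer→Slot 6 ($139), Ridgeline→Slot 2 ($125), Talus→Slot 1 ($143), Apex→Slot 5 ($114), total $521.
VCG payment = (others' best without Larkspur) − (others' welfare with Larkspur) = 521 − 498 = $23.

Larkspur pays $23.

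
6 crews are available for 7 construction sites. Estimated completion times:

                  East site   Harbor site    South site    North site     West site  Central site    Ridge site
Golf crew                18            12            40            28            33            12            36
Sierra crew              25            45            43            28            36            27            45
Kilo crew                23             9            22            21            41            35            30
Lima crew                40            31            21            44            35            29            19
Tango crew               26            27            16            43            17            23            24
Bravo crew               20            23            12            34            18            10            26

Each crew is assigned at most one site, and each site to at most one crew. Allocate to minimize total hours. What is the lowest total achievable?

Min total: 94 hours

Optimal: Golf crew→Central site (12 hours), Sierra crew→East site (25 hours), Kilo crew→Harbor site (9 hours), Lima crew→Ridge site (19 hours), Tango crew→West site (17 hours), Bravo crew→South site (12 hours) — total 12+25+9+19+17+12 = 94 hours.
Next-best assignment: Golf crew→Central site, Sierra crew→North site, Kilo crew→Harbor site, Lima crew→Ridge site, Tango crew→West site, Bravo crew→South site = 97 hours.
Swapping Lima crew↔Golf crew (Lima crew→Central site 29 hours, Golf crew→Ridge site 36 hours) adds 34.
Checked against all permutations: 94 hours is optimal.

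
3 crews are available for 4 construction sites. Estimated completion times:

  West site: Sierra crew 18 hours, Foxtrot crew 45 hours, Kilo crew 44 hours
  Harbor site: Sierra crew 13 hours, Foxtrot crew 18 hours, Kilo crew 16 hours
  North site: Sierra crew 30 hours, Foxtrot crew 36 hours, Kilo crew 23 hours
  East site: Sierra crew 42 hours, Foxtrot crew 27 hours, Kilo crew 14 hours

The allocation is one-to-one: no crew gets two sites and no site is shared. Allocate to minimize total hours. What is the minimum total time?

Optimal: Sierra crew→West site (18 hours), Foxtrot crew→Harbor site (18 hours), Kilo crew→East site (14 hours) — total 18+18+14 = 50 hours.
Min-entry greedy (repeatedly take the single cheapest remaining cell) gives 63 hours, worse by 13.
Next-best assignment: Sierra crew→West site, Foxtrot crew→Harbor site, Kilo crew→North site = 59 hours.
Swapping Kilo crew↔Foxtrot crew (Kilo crew→Harbor site 16 hours, Foxtrot crew→East site 27 hours) adds 11.
Every other assignment is strictly worse.

Min total: 50 hours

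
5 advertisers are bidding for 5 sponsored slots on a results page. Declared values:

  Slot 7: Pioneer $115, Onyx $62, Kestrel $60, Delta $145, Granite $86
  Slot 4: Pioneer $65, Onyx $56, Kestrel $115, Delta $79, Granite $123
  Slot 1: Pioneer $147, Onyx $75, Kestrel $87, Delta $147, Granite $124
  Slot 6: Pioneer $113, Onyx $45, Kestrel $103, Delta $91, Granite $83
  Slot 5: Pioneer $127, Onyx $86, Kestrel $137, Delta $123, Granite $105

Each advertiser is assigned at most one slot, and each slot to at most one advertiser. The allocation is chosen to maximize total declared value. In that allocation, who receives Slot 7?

Optimal: Pioneer→Slot 1 ($147), Onyx→Slot 5 ($86), Kestrel→Slot 6 ($103), Delta→Slot 7 ($145), Granite→Slot 4 ($123) — total 147+86+103+145+123 = $604.
Row-greedy (each advertiser in turn takes its best remaining slot) gives $576, worse by 28.
Next-best assignment: Pioneer→Slot 1, Onyx→Slot 6, Kestrel→Slot 5, Delta→Slot 7, Granite→Slot 4 = $597.
Checked against all permutations: $604 is optimal.
Delta's own top slot is Slot 1 ($147), but forcing Delta→Slot 1 and reassigning the rest optimally gives only $582 — worse by 22.

Delta receives Slot 7.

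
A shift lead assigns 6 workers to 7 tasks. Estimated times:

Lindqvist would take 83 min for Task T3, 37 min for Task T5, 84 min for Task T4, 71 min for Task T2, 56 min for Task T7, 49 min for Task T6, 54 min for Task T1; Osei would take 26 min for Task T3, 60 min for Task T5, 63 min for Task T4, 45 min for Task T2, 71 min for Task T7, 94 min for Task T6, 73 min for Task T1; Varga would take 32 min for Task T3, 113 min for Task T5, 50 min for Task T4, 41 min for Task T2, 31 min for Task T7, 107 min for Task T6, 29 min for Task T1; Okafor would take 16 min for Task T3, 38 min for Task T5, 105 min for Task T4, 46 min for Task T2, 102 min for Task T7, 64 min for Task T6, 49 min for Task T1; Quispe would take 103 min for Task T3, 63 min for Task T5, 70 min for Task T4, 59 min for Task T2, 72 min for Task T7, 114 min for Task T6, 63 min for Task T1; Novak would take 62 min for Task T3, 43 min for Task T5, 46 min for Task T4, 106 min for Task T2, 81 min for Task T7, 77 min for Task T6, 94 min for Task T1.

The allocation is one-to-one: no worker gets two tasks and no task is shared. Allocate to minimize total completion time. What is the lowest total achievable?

Optimal: Lindqvist→Task T5 (37 min), Osei→Task T2 (45 min), Varga→Task T7 (31 min), Okafor→Task T3 (16 min), Quispe→Task T1 (63 min), Novak→Task T4 (46 min) — total 37+45+31+16+63+46 = 238 min.
Column-greedy (each task in turn goes to its cheapest remaining worker) gives 325 min, worse by 87.
Swapping Varga↔Novak (Varga→Task T4 50 min, Novak→Task T7 81 min) adds 54.
No other one-to-one assignment undercuts 238 min.

Minimum total: 238 min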